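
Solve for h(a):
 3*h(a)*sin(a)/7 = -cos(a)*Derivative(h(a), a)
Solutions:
 h(a) = C1*cos(a)^(3/7)


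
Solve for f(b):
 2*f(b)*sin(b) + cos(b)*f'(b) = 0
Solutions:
 f(b) = C1*cos(b)^2


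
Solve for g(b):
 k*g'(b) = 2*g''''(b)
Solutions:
 g(b) = C1 + C2*exp(2^(2/3)*b*k^(1/3)/2) + C3*exp(2^(2/3)*b*k^(1/3)*(-1 + sqrt(3)*I)/4) + C4*exp(-2^(2/3)*b*k^(1/3)*(1 + sqrt(3)*I)/4)


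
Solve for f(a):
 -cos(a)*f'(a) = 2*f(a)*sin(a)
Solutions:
 f(a) = C1*cos(a)^2


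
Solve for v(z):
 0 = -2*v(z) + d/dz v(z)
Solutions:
 v(z) = C1*exp(2*z)


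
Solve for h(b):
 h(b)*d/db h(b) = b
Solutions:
 h(b) = -sqrt(C1 + b^2)
 h(b) = sqrt(C1 + b^2)


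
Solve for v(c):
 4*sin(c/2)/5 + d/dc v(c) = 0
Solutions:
 v(c) = C1 + 8*cos(c/2)/5


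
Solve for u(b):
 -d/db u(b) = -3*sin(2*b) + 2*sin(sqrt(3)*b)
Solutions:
 u(b) = C1 - 3*cos(2*b)/2 + 2*sqrt(3)*cos(sqrt(3)*b)/3


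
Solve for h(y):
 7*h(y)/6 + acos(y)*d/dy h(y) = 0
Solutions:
 h(y) = C1*exp(-7*Integral(1/acos(y), y)/6)


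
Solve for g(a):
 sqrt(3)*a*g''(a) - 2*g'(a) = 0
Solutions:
 g(a) = C1 + C2*a^(1 + 2*sqrt(3)/3)


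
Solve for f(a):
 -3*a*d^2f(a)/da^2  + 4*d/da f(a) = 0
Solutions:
 f(a) = C1 + C2*a^(7/3)


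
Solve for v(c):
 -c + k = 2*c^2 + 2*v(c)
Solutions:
 v(c) = -c^2 - c/2 + k/2


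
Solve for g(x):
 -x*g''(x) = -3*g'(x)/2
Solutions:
 g(x) = C1 + C2*x^(5/2)


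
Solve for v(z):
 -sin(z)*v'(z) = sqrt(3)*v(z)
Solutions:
 v(z) = C1*(cos(z) + 1)^(sqrt(3)/2)/(cos(z) - 1)^(sqrt(3)/2)


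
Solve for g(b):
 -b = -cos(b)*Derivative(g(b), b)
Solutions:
 g(b) = C1 + Integral(b/cos(b), b)


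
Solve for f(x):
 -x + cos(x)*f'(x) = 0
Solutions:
 f(x) = C1 + Integral(x/cos(x), x)


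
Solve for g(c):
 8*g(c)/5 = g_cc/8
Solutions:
 g(c) = C1*exp(-8*sqrt(5)*c/5) + C2*exp(8*sqrt(5)*c/5)


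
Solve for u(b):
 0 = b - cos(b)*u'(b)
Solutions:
 u(b) = C1 + Integral(b/cos(b), b)


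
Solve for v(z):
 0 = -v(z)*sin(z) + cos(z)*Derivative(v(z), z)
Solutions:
 v(z) = C1/cos(z)


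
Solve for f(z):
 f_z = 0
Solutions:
 f(z) = C1


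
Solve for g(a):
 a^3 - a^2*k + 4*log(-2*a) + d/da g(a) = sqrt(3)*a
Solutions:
 g(a) = C1 - a^4/4 + a^3*k/3 + sqrt(3)*a^2/2 - 4*a*log(-a) + 4*a*(1 - log(2))


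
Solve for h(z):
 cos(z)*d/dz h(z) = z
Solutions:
 h(z) = C1 + Integral(z/cos(z), z)


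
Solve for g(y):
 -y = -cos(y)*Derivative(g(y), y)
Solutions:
 g(y) = C1 + Integral(y/cos(y), y)


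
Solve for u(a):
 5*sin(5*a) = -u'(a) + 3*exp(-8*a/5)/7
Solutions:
 u(a) = C1 + cos(5*a) - 15*exp(-8*a/5)/56


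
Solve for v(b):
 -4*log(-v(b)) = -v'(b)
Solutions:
 -li(-v(b)) = C1 + 4*b


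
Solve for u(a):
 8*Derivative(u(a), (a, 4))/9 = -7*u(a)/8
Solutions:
 u(a) = (C1*sin(sqrt(3)*7^(1/4)*a/4) + C2*cos(sqrt(3)*7^(1/4)*a/4))*exp(-sqrt(3)*7^(1/4)*a/4) + (C3*sin(sqrt(3)*7^(1/4)*a/4) + C4*cos(sqrt(3)*7^(1/4)*a/4))*exp(sqrt(3)*7^(1/4)*a/4)


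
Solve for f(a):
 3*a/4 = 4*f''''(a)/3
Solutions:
 f(a) = C1 + C2*a + C3*a^2 + C4*a^3 + 3*a^5/640


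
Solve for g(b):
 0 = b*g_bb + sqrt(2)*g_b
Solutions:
 g(b) = C1 + C2*b^(1 - sqrt(2))


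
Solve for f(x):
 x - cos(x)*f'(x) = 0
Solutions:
 f(x) = C1 + Integral(x/cos(x), x)


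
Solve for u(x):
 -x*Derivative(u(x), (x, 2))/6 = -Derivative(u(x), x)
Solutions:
 u(x) = C1 + C2*x^7


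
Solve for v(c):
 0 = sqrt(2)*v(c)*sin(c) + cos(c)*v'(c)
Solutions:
 v(c) = C1*cos(c)^(sqrt(2))


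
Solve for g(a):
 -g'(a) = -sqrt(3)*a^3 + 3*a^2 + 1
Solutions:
 g(a) = C1 + sqrt(3)*a^4/4 - a^3 - a


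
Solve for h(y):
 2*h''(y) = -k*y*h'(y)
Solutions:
 h(y) = Piecewise((-sqrt(pi)*C1*erf(sqrt(k)*y/2)/sqrt(k) - C2, (k > 0) | (k < 0)), (-C1*y - C2, True))


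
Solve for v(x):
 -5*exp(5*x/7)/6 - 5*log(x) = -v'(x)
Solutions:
 v(x) = C1 + 5*x*log(x) - 5*x + 7*exp(5*x/7)/6


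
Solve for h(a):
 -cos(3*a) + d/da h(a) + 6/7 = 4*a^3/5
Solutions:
 h(a) = C1 + a^4/5 - 6*a/7 + sin(3*a)/3


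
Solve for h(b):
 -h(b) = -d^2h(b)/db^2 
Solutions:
 h(b) = C1*exp(-b) + C2*exp(b)


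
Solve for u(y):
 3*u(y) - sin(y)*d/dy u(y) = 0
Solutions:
 u(y) = C1*(cos(y) - 1)^(3/2)/(cos(y) + 1)^(3/2)


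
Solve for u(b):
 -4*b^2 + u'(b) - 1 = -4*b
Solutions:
 u(b) = C1 + 4*b^3/3 - 2*b^2 + b


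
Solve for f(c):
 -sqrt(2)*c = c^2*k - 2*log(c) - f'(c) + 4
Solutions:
 f(c) = C1 + c^3*k/3 + sqrt(2)*c^2/2 - 2*c*log(c) + 6*c


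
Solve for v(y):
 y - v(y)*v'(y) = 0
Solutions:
 v(y) = -sqrt(C1 + y^2)
 v(y) = sqrt(C1 + y^2)


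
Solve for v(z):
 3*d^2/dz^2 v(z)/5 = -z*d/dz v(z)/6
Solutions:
 v(z) = C1 + C2*erf(sqrt(5)*z/6)


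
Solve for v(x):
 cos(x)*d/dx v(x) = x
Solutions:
 v(x) = C1 + Integral(x/cos(x), x)


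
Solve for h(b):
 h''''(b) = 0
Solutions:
 h(b) = C1 + C2*b + C3*b^2 + C4*b^3


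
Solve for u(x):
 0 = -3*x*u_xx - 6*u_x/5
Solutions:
 u(x) = C1 + C2*x^(3/5)


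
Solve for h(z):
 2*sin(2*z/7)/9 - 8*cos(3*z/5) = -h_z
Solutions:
 h(z) = C1 + 40*sin(3*z/5)/3 + 7*cos(2*z/7)/9


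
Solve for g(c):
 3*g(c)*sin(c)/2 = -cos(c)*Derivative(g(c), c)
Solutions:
 g(c) = C1*cos(c)^(3/2)


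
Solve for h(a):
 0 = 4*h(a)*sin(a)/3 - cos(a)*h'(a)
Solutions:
 h(a) = C1/cos(a)^(4/3)


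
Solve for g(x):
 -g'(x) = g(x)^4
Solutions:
 g(x) = (-3^(2/3) - 3*3^(1/6)*I)*(1/(C1 + x))^(1/3)/6
 g(x) = (-3^(2/3) + 3*3^(1/6)*I)*(1/(C1 + x))^(1/3)/6
 g(x) = (1/(C1 + 3*x))^(1/3)


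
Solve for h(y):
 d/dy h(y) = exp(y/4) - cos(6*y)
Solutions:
 h(y) = C1 + 4*exp(y/4) - sin(6*y)/6


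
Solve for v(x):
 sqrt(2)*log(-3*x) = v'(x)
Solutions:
 v(x) = C1 + sqrt(2)*x*log(-x) + sqrt(2)*x*(-1 + log(3))


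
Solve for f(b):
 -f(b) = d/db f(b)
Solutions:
 f(b) = C1*exp(-b)


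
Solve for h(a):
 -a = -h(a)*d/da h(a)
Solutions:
 h(a) = -sqrt(C1 + a^2)
 h(a) = sqrt(C1 + a^2)


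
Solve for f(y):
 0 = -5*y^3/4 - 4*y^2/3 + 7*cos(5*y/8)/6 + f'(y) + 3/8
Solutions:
 f(y) = C1 + 5*y^4/16 + 4*y^3/9 - 3*y/8 - 28*sin(5*y/8)/15


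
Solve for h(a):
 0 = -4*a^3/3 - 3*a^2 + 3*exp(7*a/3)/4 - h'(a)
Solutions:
 h(a) = C1 - a^4/3 - a^3 + 9*exp(7*a/3)/28


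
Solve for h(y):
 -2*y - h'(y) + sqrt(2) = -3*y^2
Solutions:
 h(y) = C1 + y^3 - y^2 + sqrt(2)*y


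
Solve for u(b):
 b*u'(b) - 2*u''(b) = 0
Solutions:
 u(b) = C1 + C2*erfi(b/2)


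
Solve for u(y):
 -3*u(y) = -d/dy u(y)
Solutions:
 u(y) = C1*exp(3*y)


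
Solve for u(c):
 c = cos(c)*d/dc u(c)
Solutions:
 u(c) = C1 + Integral(c/cos(c), c)


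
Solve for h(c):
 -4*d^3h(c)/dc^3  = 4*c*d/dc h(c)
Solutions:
 h(c) = C1 + Integral(C2*airyai(-c) + C3*airybi(-c), c)


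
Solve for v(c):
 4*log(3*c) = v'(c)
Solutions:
 v(c) = C1 + 4*c*log(c) - 4*c + c*log(81)


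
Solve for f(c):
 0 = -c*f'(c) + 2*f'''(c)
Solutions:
 f(c) = C1 + Integral(C2*airyai(2^(2/3)*c/2) + C3*airybi(2^(2/3)*c/2), c)


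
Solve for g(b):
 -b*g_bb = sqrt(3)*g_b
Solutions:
 g(b) = C1 + C2*b^(1 - sqrt(3))


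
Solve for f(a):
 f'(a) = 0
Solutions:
 f(a) = C1


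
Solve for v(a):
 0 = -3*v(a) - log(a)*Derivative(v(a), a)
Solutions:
 v(a) = C1*exp(-3*li(a))


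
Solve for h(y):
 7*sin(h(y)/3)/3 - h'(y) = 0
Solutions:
 -7*y/3 + 3*log(cos(h(y)/3) - 1)/2 - 3*log(cos(h(y)/3) + 1)/2 = C1


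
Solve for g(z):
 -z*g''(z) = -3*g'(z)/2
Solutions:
 g(z) = C1 + C2*z^(5/2)


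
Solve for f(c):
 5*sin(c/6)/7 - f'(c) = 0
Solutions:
 f(c) = C1 - 30*cos(c/6)/7


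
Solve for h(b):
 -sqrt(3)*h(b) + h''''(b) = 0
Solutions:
 h(b) = C1*exp(-3^(1/8)*b) + C2*exp(3^(1/8)*b) + C3*sin(3^(1/8)*b) + C4*cos(3^(1/8)*b)


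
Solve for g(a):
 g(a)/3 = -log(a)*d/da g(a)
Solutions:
 g(a) = C1*exp(-li(a)/3)


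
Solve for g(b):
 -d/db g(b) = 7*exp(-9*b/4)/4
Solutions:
 g(b) = C1 + 7*exp(-9*b/4)/9


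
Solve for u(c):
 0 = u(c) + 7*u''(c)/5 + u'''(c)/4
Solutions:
 u(c) = C1*exp(c*(-56 + 392*2^(2/3)/(15*sqrt(379905) + 14351)^(1/3) + 2^(1/3)*(15*sqrt(379905) + 14351)^(1/3))/30)*sin(2^(1/3)*sqrt(3)*c*(-(15*sqrt(379905) + 14351)^(1/3) + 392*2^(1/3)/(15*sqrt(379905) + 14351)^(1/3))/30) + C2*exp(c*(-56 + 392*2^(2/3)/(15*sqrt(379905) + 14351)^(1/3) + 2^(1/3)*(15*sqrt(379905) + 14351)^(1/3))/30)*cos(2^(1/3)*sqrt(3)*c*(-(15*sqrt(379905) + 14351)^(1/3) + 392*2^(1/3)/(15*sqrt(379905) + 14351)^(1/3))/30) + C3*exp(-c*(392*2^(2/3)/(15*sqrt(379905) + 14351)^(1/3) + 28 + 2^(1/3)*(15*sqrt(379905) + 14351)^(1/3))/15)


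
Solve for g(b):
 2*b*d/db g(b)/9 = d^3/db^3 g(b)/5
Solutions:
 g(b) = C1 + Integral(C2*airyai(30^(1/3)*b/3) + C3*airybi(30^(1/3)*b/3), b)


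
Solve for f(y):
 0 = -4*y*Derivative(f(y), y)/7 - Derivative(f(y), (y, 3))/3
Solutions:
 f(y) = C1 + Integral(C2*airyai(-12^(1/3)*7^(2/3)*y/7) + C3*airybi(-12^(1/3)*7^(2/3)*y/7), y)


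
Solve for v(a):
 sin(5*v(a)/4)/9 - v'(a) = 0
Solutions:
 -a/9 + 2*log(cos(5*v(a)/4) - 1)/5 - 2*log(cos(5*v(a)/4) + 1)/5 = C1


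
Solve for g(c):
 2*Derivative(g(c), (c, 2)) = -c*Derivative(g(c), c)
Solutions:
 g(c) = C1 + C2*erf(c/2)


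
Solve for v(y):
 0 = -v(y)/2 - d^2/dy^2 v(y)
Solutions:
 v(y) = C1*sin(sqrt(2)*y/2) + C2*cos(sqrt(2)*y/2)


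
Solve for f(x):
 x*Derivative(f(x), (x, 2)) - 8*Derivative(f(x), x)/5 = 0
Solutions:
 f(x) = C1 + C2*x^(13/5)


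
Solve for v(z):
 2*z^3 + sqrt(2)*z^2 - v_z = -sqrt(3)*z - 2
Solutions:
 v(z) = C1 + z^4/2 + sqrt(2)*z^3/3 + sqrt(3)*z^2/2 + 2*z


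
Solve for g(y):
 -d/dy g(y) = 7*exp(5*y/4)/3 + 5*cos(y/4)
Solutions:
 g(y) = C1 - 28*exp(5*y/4)/15 - 20*sin(y/4)


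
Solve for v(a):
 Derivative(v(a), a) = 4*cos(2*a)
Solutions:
 v(a) = C1 + 2*sin(2*a)


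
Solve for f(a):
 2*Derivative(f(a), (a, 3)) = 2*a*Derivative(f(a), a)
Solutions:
 f(a) = C1 + Integral(C2*airyai(a) + C3*airybi(a), a)


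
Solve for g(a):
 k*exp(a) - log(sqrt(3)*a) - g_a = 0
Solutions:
 g(a) = C1 - a*log(a) + a*(1 - log(3)/2) + k*exp(a)


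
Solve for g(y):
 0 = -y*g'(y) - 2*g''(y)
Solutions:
 g(y) = C1 + C2*erf(y/2)


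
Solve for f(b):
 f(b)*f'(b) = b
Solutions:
 f(b) = -sqrt(C1 + b^2)
 f(b) = sqrt(C1 + b^2)


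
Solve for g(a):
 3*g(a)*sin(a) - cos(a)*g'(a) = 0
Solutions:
 g(a) = C1/cos(a)^3


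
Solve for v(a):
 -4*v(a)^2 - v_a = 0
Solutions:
 v(a) = 1/(C1 + 4*a)


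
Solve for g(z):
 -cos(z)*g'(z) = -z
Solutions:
 g(z) = C1 + Integral(z/cos(z), z)


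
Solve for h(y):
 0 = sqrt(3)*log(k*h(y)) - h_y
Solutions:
 li(k*h(y))/k = C1 + sqrt(3)*y


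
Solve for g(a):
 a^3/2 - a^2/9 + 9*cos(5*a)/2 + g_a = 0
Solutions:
 g(a) = C1 - a^4/8 + a^3/27 - 9*sin(5*a)/10


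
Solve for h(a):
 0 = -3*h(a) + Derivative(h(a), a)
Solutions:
 h(a) = C1*exp(3*a)


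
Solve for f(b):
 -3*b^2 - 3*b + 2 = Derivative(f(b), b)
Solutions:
 f(b) = C1 - b^3 - 3*b^2/2 + 2*b


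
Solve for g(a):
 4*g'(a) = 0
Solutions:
 g(a) = C1


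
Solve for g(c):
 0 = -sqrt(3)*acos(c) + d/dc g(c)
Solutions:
 g(c) = C1 + sqrt(3)*(c*acos(c) - sqrt(1 - c^2))


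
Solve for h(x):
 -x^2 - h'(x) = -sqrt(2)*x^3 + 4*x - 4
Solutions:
 h(x) = C1 + sqrt(2)*x^4/4 - x^3/3 - 2*x^2 + 4*x


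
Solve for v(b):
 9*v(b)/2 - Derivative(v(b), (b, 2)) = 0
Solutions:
 v(b) = C1*exp(-3*sqrt(2)*b/2) + C2*exp(3*sqrt(2)*b/2)


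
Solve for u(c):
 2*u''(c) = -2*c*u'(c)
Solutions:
 u(c) = C1 + C2*erf(sqrt(2)*c/2)


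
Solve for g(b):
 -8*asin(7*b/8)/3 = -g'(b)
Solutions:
 g(b) = C1 + 8*b*asin(7*b/8)/3 + 8*sqrt(64 - 49*b^2)/21


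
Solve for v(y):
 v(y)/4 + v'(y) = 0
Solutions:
 v(y) = C1*exp(-y/4)


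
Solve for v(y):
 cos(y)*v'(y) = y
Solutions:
 v(y) = C1 + Integral(y/cos(y), y)


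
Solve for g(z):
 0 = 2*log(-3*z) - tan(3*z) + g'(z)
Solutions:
 g(z) = C1 - 2*z*log(-z) - 2*z*log(3) + 2*z - log(cos(3*z))/3


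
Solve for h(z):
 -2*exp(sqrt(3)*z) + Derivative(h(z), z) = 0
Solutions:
 h(z) = C1 + 2*sqrt(3)*exp(sqrt(3)*z)/3


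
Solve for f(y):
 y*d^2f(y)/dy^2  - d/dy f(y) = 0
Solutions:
 f(y) = C1 + C2*y^2


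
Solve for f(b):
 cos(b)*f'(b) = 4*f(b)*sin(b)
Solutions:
 f(b) = C1/cos(b)^4


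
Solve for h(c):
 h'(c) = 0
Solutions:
 h(c) = C1


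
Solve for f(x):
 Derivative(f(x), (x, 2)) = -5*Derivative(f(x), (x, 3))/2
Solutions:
 f(x) = C1 + C2*x + C3*exp(-2*x/5)


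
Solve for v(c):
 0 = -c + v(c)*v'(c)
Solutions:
 v(c) = -sqrt(C1 + c^2)
 v(c) = sqrt(C1 + c^2)


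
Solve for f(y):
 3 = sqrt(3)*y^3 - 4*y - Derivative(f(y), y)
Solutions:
 f(y) = C1 + sqrt(3)*y^4/4 - 2*y^2 - 3*y


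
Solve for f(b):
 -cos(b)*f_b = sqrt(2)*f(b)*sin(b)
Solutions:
 f(b) = C1*cos(b)^(sqrt(2))


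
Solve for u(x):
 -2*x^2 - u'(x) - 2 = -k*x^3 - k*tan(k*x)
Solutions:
 u(x) = C1 + k*x^4/4 + k*Piecewise((-log(cos(k*x))/k, Ne(k, 0)), (0, True)) - 2*x^3/3 - 2*x


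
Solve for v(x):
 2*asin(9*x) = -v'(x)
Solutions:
 v(x) = C1 - 2*x*asin(9*x) - 2*sqrt(1 - 81*x^2)/9


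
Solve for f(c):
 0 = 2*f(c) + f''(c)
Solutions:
 f(c) = C1*sin(sqrt(2)*c) + C2*cos(sqrt(2)*c)


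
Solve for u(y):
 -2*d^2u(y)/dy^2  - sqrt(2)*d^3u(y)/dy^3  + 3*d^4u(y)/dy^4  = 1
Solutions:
 u(y) = C1 + C2*y + C3*exp(y*(sqrt(2) + sqrt(26))/6) + C4*exp(y*(-sqrt(26) + sqrt(2))/6) - y^2/4


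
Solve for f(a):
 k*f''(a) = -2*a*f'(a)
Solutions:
 f(a) = C1 + C2*sqrt(k)*erf(a*sqrt(1/k))


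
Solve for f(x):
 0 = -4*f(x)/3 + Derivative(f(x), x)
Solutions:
 f(x) = C1*exp(4*x/3)


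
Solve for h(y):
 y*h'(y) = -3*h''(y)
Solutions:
 h(y) = C1 + C2*erf(sqrt(6)*y/6)


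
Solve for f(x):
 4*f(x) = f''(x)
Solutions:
 f(x) = C1*exp(-2*x) + C2*exp(2*x)


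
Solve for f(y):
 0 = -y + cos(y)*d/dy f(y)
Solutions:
 f(y) = C1 + Integral(y/cos(y), y)


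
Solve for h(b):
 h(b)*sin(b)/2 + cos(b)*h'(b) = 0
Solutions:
 h(b) = C1*sqrt(cos(b))


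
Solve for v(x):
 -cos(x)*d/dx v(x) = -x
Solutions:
 v(x) = C1 + Integral(x/cos(x), x)


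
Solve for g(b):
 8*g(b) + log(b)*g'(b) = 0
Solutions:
 g(b) = C1*exp(-8*li(b))


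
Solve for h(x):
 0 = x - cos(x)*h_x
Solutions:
 h(x) = C1 + Integral(x/cos(x), x)


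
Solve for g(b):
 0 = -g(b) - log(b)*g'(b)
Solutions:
 g(b) = C1*exp(-li(b))


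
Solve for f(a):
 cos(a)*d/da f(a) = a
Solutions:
 f(a) = C1 + Integral(a/cos(a), a)


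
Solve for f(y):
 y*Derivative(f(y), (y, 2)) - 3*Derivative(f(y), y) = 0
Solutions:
 f(y) = C1 + C2*y^4


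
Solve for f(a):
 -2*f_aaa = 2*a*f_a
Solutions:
 f(a) = C1 + Integral(C2*airyai(-a) + C3*airybi(-a), a)


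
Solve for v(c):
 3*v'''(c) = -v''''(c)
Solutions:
 v(c) = C1 + C2*c + C3*c^2 + C4*exp(-3*c)


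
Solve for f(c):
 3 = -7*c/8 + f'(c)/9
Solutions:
 f(c) = C1 + 63*c^2/16 + 27*c


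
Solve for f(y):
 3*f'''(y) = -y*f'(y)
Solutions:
 f(y) = C1 + Integral(C2*airyai(-3^(2/3)*y/3) + C3*airybi(-3^(2/3)*y/3), y)


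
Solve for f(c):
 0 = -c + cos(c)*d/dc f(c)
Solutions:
 f(c) = C1 + Integral(c/cos(c), c)


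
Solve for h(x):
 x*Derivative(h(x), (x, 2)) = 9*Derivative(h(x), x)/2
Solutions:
 h(x) = C1 + C2*x^(11/2)


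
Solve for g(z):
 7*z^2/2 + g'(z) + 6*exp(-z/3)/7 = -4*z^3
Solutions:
 g(z) = C1 - z^4 - 7*z^3/6 + 18*exp(-z/3)/7


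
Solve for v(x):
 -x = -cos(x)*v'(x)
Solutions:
 v(x) = C1 + Integral(x/cos(x), x)


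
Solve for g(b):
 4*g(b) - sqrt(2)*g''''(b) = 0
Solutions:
 g(b) = C1*exp(-2^(3/8)*b) + C2*exp(2^(3/8)*b) + C3*sin(2^(3/8)*b) + C4*cos(2^(3/8)*b)


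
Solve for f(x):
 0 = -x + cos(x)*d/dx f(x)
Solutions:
 f(x) = C1 + Integral(x/cos(x), x)


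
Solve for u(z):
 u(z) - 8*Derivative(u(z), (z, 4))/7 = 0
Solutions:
 u(z) = C1*exp(-14^(1/4)*z/2) + C2*exp(14^(1/4)*z/2) + C3*sin(14^(1/4)*z/2) + C4*cos(14^(1/4)*z/2)


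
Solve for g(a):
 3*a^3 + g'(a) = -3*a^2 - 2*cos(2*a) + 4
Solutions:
 g(a) = C1 - 3*a^4/4 - a^3 + 4*a - sin(2*a)


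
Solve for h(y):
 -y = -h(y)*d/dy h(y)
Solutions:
 h(y) = -sqrt(C1 + y^2)
 h(y) = sqrt(C1 + y^2)


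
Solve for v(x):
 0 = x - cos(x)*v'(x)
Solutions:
 v(x) = C1 + Integral(x/cos(x), x)


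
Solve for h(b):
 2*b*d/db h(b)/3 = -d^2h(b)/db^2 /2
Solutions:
 h(b) = C1 + C2*erf(sqrt(6)*b/3)


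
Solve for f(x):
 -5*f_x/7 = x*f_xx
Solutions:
 f(x) = C1 + C2*x^(2/7)


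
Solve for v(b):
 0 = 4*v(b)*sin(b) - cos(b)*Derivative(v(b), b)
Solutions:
 v(b) = C1/cos(b)^4


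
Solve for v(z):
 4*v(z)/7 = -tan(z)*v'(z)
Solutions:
 v(z) = C1/sin(z)^(4/7)


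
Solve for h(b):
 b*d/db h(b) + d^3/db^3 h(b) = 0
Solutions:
 h(b) = C1 + Integral(C2*airyai(-b) + C3*airybi(-b), b)


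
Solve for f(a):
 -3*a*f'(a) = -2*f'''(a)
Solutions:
 f(a) = C1 + Integral(C2*airyai(2^(2/3)*3^(1/3)*a/2) + C3*airybi(2^(2/3)*3^(1/3)*a/2), a)


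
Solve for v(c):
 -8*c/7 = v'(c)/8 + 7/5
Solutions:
 v(c) = C1 - 32*c^2/7 - 56*c/5


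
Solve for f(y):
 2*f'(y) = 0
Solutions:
 f(y) = C1


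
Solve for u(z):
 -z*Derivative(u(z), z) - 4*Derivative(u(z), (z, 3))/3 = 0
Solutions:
 u(z) = C1 + Integral(C2*airyai(-6^(1/3)*z/2) + C3*airybi(-6^(1/3)*z/2), z)


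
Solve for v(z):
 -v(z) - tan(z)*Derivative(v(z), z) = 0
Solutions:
 v(z) = C1/sin(z)


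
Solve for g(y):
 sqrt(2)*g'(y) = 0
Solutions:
 g(y) = C1


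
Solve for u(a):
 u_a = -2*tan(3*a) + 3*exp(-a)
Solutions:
 u(a) = C1 - log(tan(3*a)^2 + 1)/3 - 3*exp(-a)


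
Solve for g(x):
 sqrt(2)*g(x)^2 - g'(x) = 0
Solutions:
 g(x) = -1/(C1 + sqrt(2)*x)


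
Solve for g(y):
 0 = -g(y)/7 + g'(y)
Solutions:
 g(y) = C1*exp(y/7)


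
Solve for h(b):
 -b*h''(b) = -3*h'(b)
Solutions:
 h(b) = C1 + C2*b^4


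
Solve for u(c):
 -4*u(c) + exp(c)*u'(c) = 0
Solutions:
 u(c) = C1*exp(-4*exp(-c))


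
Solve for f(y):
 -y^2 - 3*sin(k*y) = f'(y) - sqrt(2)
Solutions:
 f(y) = C1 - y^3/3 + sqrt(2)*y + 3*cos(k*y)/k


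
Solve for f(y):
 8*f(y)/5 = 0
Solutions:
 f(y) = 0


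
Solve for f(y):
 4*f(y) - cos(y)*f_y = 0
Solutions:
 f(y) = C1*(sin(y)^2 + 2*sin(y) + 1)/(sin(y)^2 - 2*sin(y) + 1)


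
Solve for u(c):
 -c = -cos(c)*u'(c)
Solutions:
 u(c) = C1 + Integral(c/cos(c), c)


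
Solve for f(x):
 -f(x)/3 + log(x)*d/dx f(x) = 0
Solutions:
 f(x) = C1*exp(li(x)/3)


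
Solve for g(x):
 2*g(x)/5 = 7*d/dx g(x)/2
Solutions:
 g(x) = C1*exp(4*x/35)


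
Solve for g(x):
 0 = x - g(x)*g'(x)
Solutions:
 g(x) = -sqrt(C1 + x^2)
 g(x) = sqrt(C1 + x^2)


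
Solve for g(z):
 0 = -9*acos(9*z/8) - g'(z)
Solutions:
 g(z) = C1 - 9*z*acos(9*z/8) + sqrt(64 - 81*z^2)


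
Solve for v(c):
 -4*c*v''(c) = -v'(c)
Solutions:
 v(c) = C1 + C2*c^(5/4)


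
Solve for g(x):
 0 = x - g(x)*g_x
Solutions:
 g(x) = -sqrt(C1 + x^2)
 g(x) = sqrt(C1 + x^2)


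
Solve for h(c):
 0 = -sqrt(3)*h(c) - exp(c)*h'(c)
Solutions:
 h(c) = C1*exp(sqrt(3)*exp(-c))


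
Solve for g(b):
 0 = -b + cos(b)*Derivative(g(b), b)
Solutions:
 g(b) = C1 + Integral(b/cos(b), b)


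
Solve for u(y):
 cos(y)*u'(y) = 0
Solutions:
 u(y) = C1


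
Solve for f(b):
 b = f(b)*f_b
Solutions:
 f(b) = -sqrt(C1 + b^2)
 f(b) = sqrt(C1 + b^2)


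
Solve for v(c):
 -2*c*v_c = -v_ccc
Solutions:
 v(c) = C1 + Integral(C2*airyai(2^(1/3)*c) + C3*airybi(2^(1/3)*c), c)


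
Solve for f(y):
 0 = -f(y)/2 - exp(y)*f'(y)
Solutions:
 f(y) = C1*exp(exp(-y)/2)


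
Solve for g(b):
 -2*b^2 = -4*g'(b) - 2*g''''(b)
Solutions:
 g(b) = C1 + C4*exp(-2^(1/3)*b) + b^3/6 + (C2*sin(2^(1/3)*sqrt(3)*b/2) + C3*cos(2^(1/3)*sqrt(3)*b/2))*exp(2^(1/3)*b/2)


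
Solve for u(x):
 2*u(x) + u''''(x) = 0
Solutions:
 u(x) = (C1*sin(2^(3/4)*x/2) + C2*cos(2^(3/4)*x/2))*exp(-2^(3/4)*x/2) + (C3*sin(2^(3/4)*x/2) + C4*cos(2^(3/4)*x/2))*exp(2^(3/4)*x/2)


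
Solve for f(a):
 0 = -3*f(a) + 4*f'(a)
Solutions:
 f(a) = C1*exp(3*a/4)


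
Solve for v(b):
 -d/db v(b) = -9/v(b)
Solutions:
 v(b) = -sqrt(C1 + 18*b)
 v(b) = sqrt(C1 + 18*b)


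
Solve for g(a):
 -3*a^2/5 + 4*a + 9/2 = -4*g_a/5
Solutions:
 g(a) = C1 + a^3/4 - 5*a^2/2 - 45*a/8


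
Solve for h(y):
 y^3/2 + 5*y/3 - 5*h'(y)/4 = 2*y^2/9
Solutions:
 h(y) = C1 + y^4/10 - 8*y^3/135 + 2*y^2/3


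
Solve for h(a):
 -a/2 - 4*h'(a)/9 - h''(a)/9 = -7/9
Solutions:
 h(a) = C1 + C2*exp(-4*a) - 9*a^2/16 + 65*a/32


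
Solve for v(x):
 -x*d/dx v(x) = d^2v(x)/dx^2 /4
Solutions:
 v(x) = C1 + C2*erf(sqrt(2)*x)


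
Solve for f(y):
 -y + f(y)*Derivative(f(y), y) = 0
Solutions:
 f(y) = -sqrt(C1 + y^2)
 f(y) = sqrt(C1 + y^2)


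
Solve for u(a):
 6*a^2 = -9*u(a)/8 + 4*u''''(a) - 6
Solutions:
 u(a) = C1*exp(-2^(3/4)*sqrt(3)*a/4) + C2*exp(2^(3/4)*sqrt(3)*a/4) + C3*sin(2^(3/4)*sqrt(3)*a/4) + C4*cos(2^(3/4)*sqrt(3)*a/4) - 16*a^2/3 - 16/3


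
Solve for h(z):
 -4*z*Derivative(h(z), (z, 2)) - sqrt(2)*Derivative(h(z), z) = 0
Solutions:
 h(z) = C1 + C2*z^(1 - sqrt(2)/4)


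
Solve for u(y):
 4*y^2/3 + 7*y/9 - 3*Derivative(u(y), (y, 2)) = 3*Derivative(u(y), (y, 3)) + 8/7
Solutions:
 u(y) = C1 + C2*y + C3*exp(-y) + y^4/27 - 17*y^3/162 + 47*y^2/378


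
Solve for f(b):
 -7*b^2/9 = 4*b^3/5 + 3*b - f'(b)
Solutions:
 f(b) = C1 + b^4/5 + 7*b^3/27 + 3*b^2/2


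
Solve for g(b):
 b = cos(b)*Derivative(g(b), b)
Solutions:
 g(b) = C1 + Integral(b/cos(b), b)


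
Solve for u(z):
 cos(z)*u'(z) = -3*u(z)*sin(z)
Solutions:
 u(z) = C1*cos(z)^3


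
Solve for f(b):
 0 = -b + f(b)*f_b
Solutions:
 f(b) = -sqrt(C1 + b^2)
 f(b) = sqrt(C1 + b^2)


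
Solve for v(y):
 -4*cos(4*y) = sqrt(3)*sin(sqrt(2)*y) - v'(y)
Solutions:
 v(y) = C1 + sin(4*y) - sqrt(6)*cos(sqrt(2)*y)/2


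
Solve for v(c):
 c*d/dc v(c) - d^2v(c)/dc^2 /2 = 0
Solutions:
 v(c) = C1 + C2*erfi(c)


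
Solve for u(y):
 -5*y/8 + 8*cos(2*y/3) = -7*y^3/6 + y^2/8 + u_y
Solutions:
 u(y) = C1 + 7*y^4/24 - y^3/24 - 5*y^2/16 + 12*sin(2*y/3)


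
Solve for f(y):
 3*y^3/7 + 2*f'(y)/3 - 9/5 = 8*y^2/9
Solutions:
 f(y) = C1 - 9*y^4/56 + 4*y^3/9 + 27*y/10


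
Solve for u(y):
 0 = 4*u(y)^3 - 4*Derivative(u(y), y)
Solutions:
 u(y) = -sqrt(2)*sqrt(-1/(C1 + y))/2
 u(y) = sqrt(2)*sqrt(-1/(C1 + y))/2


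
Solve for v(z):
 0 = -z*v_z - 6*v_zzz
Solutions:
 v(z) = C1 + Integral(C2*airyai(-6^(2/3)*z/6) + C3*airybi(-6^(2/3)*z/6), z)


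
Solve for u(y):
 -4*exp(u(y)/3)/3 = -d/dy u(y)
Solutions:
 u(y) = 3*log(-1/(C1 + 4*y)) + 6*log(3)


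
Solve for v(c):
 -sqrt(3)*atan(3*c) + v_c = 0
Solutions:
 v(c) = C1 + sqrt(3)*(c*atan(3*c) - log(9*c^2 + 1)/6)


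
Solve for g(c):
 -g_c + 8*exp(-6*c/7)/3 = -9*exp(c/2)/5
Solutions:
 g(c) = C1 + 18*exp(c/2)/5 - 28*exp(-6*c/7)/9


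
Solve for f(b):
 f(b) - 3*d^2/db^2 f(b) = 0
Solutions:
 f(b) = C1*exp(-sqrt(3)*b/3) + C2*exp(sqrt(3)*b/3)


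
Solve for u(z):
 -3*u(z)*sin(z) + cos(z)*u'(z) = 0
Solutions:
 u(z) = C1/cos(z)^3


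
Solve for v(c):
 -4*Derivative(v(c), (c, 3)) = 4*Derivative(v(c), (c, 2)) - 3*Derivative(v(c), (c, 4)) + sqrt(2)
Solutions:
 v(c) = C1 + C2*c + C3*exp(-2*c/3) + C4*exp(2*c) - sqrt(2)*c^2/8


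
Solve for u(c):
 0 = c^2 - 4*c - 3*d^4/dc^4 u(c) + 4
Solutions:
 u(c) = C1 + C2*c + C3*c^2 + C4*c^3 + c^6/1080 - c^5/90 + c^4/18


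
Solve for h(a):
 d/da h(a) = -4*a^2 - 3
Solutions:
 h(a) = C1 - 4*a^3/3 - 3*a


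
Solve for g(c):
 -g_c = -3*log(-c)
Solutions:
 g(c) = C1 + 3*c*log(-c) - 3*c


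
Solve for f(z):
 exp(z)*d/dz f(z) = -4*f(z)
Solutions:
 f(z) = C1*exp(4*exp(-z))


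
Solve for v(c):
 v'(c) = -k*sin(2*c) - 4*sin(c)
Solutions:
 v(c) = C1 - k*sin(c)^2 + 4*cos(c)


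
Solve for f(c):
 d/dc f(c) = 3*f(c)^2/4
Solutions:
 f(c) = -4/(C1 + 3*c)


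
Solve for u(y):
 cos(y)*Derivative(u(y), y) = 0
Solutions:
 u(y) = C1


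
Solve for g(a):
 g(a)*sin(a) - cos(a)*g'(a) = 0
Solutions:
 g(a) = C1/cos(a)


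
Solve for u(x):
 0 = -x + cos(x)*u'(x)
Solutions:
 u(x) = C1 + Integral(x/cos(x), x)


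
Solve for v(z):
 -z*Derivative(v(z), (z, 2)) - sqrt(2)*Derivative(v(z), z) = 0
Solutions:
 v(z) = C1 + C2*z^(1 - sqrt(2))


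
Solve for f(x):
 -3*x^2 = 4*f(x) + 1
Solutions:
 f(x) = -3*x^2/4 - 1/4


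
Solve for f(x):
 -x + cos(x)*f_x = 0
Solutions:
 f(x) = C1 + Integral(x/cos(x), x)


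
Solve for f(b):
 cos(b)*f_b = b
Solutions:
 f(b) = C1 + Integral(b/cos(b), b)


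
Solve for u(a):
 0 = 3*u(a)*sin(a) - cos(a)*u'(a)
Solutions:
 u(a) = C1/cos(a)^3


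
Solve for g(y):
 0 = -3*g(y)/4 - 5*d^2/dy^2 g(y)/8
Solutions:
 g(y) = C1*sin(sqrt(30)*y/5) + C2*cos(sqrt(30)*y/5)


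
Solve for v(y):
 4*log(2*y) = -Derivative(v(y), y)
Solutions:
 v(y) = C1 - 4*y*log(y) - y*log(16) + 4*y


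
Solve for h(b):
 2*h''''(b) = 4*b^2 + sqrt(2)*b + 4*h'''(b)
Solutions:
 h(b) = C1 + C2*b + C3*b^2 + C4*exp(2*b) - b^5/60 + b^4*(-4 - sqrt(2))/96 + b^3*(-4 - sqrt(2))/48


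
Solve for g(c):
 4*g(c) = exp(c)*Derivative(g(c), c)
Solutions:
 g(c) = C1*exp(-4*exp(-c))


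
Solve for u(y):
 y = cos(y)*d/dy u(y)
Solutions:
 u(y) = C1 + Integral(y/cos(y), y)


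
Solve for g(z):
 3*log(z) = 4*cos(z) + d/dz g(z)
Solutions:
 g(z) = C1 + 3*z*log(z) - 3*z - 4*sin(z)


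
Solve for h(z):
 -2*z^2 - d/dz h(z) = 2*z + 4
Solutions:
 h(z) = C1 - 2*z^3/3 - z^2 - 4*z


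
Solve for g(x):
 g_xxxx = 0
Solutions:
 g(x) = C1 + C2*x + C3*x^2 + C4*x^3


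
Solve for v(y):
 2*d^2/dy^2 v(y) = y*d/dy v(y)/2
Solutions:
 v(y) = C1 + C2*erfi(sqrt(2)*y/4)


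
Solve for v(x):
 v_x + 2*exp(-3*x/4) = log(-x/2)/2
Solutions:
 v(x) = C1 + x*log(-x)/2 + x*(-1 - log(2))/2 + 8*exp(-3*x/4)/3


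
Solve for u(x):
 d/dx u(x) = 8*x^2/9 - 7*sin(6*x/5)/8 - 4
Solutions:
 u(x) = C1 + 8*x^3/27 - 4*x + 35*cos(6*x/5)/48


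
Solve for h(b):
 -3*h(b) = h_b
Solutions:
 h(b) = C1*exp(-3*b)


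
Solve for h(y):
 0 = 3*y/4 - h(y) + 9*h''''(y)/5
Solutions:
 h(y) = C1*exp(-sqrt(3)*5^(1/4)*y/3) + C2*exp(sqrt(3)*5^(1/4)*y/3) + C3*sin(sqrt(3)*5^(1/4)*y/3) + C4*cos(sqrt(3)*5^(1/4)*y/3) + 3*y/4


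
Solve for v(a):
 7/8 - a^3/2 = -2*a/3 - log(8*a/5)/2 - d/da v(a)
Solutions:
 v(a) = C1 + a^4/8 - a^2/3 - a*log(a)/2 - 3*a*log(2)/2 - 3*a/8 + a*log(5)/2


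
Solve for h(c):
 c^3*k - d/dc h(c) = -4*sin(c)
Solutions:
 h(c) = C1 + c^4*k/4 - 4*cos(c)


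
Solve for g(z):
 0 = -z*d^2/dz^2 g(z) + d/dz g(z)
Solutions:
 g(z) = C1 + C2*z^2


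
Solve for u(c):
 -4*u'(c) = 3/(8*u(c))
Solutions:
 u(c) = -sqrt(C1 - 3*c)/4
 u(c) = sqrt(C1 - 3*c)/4


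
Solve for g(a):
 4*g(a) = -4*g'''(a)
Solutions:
 g(a) = C3*exp(-a) + (C1*sin(sqrt(3)*a/2) + C2*cos(sqrt(3)*a/2))*exp(a/2)


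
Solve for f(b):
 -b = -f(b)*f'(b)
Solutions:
 f(b) = -sqrt(C1 + b^2)
 f(b) = sqrt(C1 + b^2)


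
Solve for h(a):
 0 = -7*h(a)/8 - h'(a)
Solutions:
 h(a) = C1*exp(-7*a/8)


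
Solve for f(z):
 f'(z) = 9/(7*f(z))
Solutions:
 f(z) = -sqrt(C1 + 126*z)/7
 f(z) = sqrt(C1 + 126*z)/7


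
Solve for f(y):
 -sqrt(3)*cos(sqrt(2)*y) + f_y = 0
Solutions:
 f(y) = C1 + sqrt(6)*sin(sqrt(2)*y)/2


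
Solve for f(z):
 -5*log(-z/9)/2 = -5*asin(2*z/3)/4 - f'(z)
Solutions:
 f(z) = C1 + 5*z*log(-z)/2 - 5*z*asin(2*z/3)/4 - 5*z*log(3) - 5*z/2 - 5*sqrt(9 - 4*z^2)/8


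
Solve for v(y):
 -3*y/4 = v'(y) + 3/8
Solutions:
 v(y) = C1 - 3*y^2/8 - 3*y/8


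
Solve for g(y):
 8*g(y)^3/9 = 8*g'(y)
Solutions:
 g(y) = -3*sqrt(2)*sqrt(-1/(C1 + y))/2
 g(y) = 3*sqrt(2)*sqrt(-1/(C1 + y))/2


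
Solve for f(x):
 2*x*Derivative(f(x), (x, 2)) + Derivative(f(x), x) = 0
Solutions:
 f(x) = C1 + C2*sqrt(x)


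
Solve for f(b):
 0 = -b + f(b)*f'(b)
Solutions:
 f(b) = -sqrt(C1 + b^2)
 f(b) = sqrt(C1 + b^2)


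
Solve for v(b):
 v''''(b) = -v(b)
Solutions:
 v(b) = (C1*sin(sqrt(2)*b/2) + C2*cos(sqrt(2)*b/2))*exp(-sqrt(2)*b/2) + (C3*sin(sqrt(2)*b/2) + C4*cos(sqrt(2)*b/2))*exp(sqrt(2)*b/2)


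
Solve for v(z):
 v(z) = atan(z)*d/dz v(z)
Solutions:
 v(z) = C1*exp(Integral(1/atan(z), z))


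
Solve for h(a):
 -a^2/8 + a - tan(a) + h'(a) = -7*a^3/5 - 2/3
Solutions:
 h(a) = C1 - 7*a^4/20 + a^3/24 - a^2/2 - 2*a/3 - log(cos(a))


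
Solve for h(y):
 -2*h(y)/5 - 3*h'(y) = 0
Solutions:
 h(y) = C1*exp(-2*y/15)


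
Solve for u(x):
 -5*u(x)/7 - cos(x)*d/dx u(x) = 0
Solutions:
 u(x) = C1*(sin(x) - 1)^(5/14)/(sin(x) + 1)^(5/14)


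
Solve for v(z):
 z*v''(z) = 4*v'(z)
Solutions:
 v(z) = C1 + C2*z^5


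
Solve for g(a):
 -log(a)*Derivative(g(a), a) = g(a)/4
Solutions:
 g(a) = C1*exp(-li(a)/4)


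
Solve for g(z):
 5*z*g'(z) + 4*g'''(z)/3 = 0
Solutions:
 g(z) = C1 + Integral(C2*airyai(-30^(1/3)*z/2) + C3*airybi(-30^(1/3)*z/2), z)


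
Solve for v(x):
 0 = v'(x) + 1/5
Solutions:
 v(x) = C1 - x/5


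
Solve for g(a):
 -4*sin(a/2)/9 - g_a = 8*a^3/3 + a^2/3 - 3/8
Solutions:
 g(a) = C1 - 2*a^4/3 - a^3/9 + 3*a/8 + 8*cos(a/2)/9


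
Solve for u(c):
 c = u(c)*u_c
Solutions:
 u(c) = -sqrt(C1 + c^2)
 u(c) = sqrt(C1 + c^2)


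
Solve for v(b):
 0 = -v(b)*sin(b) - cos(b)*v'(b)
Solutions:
 v(b) = C1*cos(b)


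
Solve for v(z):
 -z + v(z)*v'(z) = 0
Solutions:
 v(z) = -sqrt(C1 + z^2)
 v(z) = sqrt(C1 + z^2)


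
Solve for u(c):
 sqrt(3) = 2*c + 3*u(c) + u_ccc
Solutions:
 u(c) = C3*exp(-3^(1/3)*c) - 2*c/3 + (C1*sin(3^(5/6)*c/2) + C2*cos(3^(5/6)*c/2))*exp(3^(1/3)*c/2) + sqrt(3)/3


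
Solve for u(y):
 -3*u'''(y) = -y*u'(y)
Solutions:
 u(y) = C1 + Integral(C2*airyai(3^(2/3)*y/3) + C3*airybi(3^(2/3)*y/3), y)


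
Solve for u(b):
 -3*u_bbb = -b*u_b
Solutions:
 u(b) = C1 + Integral(C2*airyai(3^(2/3)*b/3) + C3*airybi(3^(2/3)*b/3), b)


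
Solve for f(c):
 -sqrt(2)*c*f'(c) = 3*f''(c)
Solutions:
 f(c) = C1 + C2*erf(2^(3/4)*sqrt(3)*c/6)


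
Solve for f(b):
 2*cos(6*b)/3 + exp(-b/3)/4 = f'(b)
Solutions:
 f(b) = C1 + sin(6*b)/9 - 3*exp(-b/3)/4


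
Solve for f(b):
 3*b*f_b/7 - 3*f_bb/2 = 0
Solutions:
 f(b) = C1 + C2*erfi(sqrt(7)*b/7)


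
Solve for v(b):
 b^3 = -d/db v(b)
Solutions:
 v(b) = C1 - b^4/4


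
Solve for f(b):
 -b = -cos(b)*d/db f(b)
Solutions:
 f(b) = C1 + Integral(b/cos(b), b)


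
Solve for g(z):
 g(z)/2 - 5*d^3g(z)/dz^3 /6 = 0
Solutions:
 g(z) = C3*exp(3^(1/3)*5^(2/3)*z/5) + (C1*sin(3^(5/6)*5^(2/3)*z/10) + C2*cos(3^(5/6)*5^(2/3)*z/10))*exp(-3^(1/3)*5^(2/3)*z/10)


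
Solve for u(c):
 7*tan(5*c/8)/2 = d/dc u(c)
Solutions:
 u(c) = C1 - 28*log(cos(5*c/8))/5


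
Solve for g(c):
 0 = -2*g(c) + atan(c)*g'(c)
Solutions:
 g(c) = C1*exp(2*Integral(1/atan(c), c))


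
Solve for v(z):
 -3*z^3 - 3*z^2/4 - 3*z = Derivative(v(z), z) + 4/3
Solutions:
 v(z) = C1 - 3*z^4/4 - z^3/4 - 3*z^2/2 - 4*z/3


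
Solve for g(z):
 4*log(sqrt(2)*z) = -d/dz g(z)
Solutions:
 g(z) = C1 - 4*z*log(z) - z*log(4) + 4*z


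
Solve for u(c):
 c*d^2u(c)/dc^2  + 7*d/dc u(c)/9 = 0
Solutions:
 u(c) = C1 + C2*c^(2/9)


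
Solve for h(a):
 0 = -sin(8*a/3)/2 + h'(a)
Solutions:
 h(a) = C1 - 3*cos(8*a/3)/16


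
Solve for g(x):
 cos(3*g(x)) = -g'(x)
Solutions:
 g(x) = -asin((C1 + exp(6*x))/(C1 - exp(6*x)))/3 + pi/3
 g(x) = asin((C1 + exp(6*x))/(C1 - exp(6*x)))/3


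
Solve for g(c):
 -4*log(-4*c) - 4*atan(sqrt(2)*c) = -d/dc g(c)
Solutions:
 g(c) = C1 + 4*c*log(-c) + 4*c*atan(sqrt(2)*c) - 4*c + 8*c*log(2) - sqrt(2)*log(2*c^2 + 1)


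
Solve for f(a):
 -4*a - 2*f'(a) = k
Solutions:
 f(a) = C1 - a^2 - a*k/2


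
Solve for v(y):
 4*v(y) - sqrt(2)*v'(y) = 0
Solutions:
 v(y) = C1*exp(2*sqrt(2)*y)


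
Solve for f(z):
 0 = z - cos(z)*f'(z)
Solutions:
 f(z) = C1 + Integral(z/cos(z), z)


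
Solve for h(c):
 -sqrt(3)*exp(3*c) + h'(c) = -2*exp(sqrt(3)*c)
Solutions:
 h(c) = C1 + sqrt(3)*exp(3*c)/3 - 2*sqrt(3)*exp(sqrt(3)*c)/3


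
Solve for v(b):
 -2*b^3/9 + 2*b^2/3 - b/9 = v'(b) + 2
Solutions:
 v(b) = C1 - b^4/18 + 2*b^3/9 - b^2/18 - 2*b


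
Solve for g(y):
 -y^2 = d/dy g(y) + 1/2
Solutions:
 g(y) = C1 - y^3/3 - y/2


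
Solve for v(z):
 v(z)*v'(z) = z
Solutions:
 v(z) = -sqrt(C1 + z^2)
 v(z) = sqrt(C1 + z^2)


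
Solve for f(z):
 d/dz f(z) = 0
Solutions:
 f(z) = C1


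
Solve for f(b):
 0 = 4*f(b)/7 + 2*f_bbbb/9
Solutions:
 f(b) = (C1*sin(14^(3/4)*sqrt(3)*b/14) + C2*cos(14^(3/4)*sqrt(3)*b/14))*exp(-14^(3/4)*sqrt(3)*b/14) + (C3*sin(14^(3/4)*sqrt(3)*b/14) + C4*cos(14^(3/4)*sqrt(3)*b/14))*exp(14^(3/4)*sqrt(3)*b/14)


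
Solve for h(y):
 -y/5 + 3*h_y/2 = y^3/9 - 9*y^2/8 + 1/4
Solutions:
 h(y) = C1 + y^4/54 - y^3/4 + y^2/15 + y/6


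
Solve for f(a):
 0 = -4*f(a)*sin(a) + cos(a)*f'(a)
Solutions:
 f(a) = C1/cos(a)^4


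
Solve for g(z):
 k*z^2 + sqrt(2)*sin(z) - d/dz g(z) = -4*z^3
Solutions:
 g(z) = C1 + k*z^3/3 + z^4 - sqrt(2)*cos(z)


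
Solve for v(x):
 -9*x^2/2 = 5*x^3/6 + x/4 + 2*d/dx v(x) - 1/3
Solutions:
 v(x) = C1 - 5*x^4/48 - 3*x^3/4 - x^2/16 + x/6


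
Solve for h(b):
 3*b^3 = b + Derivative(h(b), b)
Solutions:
 h(b) = C1 + 3*b^4/4 - b^2/2


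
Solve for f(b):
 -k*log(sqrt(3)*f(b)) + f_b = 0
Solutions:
 Integral(1/(2*log(_y) + log(3)), (_y, f(b))) = C1 + b*k/2


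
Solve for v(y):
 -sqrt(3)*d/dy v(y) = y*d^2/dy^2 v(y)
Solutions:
 v(y) = C1 + C2*y^(1 - sqrt(3))


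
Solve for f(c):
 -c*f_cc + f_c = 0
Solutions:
 f(c) = C1 + C2*c^2


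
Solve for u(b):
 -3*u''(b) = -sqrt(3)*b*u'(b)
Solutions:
 u(b) = C1 + C2*erfi(sqrt(2)*3^(3/4)*b/6)


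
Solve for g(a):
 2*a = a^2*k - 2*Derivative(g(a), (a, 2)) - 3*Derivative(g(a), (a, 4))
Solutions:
 g(a) = C1 + C2*a + C3*sin(sqrt(6)*a/3) + C4*cos(sqrt(6)*a/3) + a^4*k/24 - a^3/6 - 3*a^2*k/4


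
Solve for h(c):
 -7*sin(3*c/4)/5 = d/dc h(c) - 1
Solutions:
 h(c) = C1 + c + 28*cos(3*c/4)/15


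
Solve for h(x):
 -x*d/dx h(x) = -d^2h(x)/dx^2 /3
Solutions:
 h(x) = C1 + C2*erfi(sqrt(6)*x/2)


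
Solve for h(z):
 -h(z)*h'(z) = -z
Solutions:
 h(z) = -sqrt(C1 + z^2)
 h(z) = sqrt(C1 + z^2)


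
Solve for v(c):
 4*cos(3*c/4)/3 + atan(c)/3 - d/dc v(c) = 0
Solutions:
 v(c) = C1 + c*atan(c)/3 - log(c^2 + 1)/6 + 16*sin(3*c/4)/9


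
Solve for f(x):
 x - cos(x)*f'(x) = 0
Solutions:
 f(x) = C1 + Integral(x/cos(x), x)


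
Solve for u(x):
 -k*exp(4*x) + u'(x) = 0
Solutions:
 u(x) = C1 + k*exp(4*x)/4


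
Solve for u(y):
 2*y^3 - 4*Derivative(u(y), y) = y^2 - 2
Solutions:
 u(y) = C1 + y^4/8 - y^3/12 + y/2


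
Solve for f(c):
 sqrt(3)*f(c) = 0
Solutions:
 f(c) = 0


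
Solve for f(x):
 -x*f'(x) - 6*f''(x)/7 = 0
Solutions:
 f(x) = C1 + C2*erf(sqrt(21)*x/6)


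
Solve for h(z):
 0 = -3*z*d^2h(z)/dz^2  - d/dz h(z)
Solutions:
 h(z) = C1 + C2*z^(2/3)


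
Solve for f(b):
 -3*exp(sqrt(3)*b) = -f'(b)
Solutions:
 f(b) = C1 + sqrt(3)*exp(sqrt(3)*b)


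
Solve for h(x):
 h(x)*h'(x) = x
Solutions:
 h(x) = -sqrt(C1 + x^2)
 h(x) = sqrt(C1 + x^2)


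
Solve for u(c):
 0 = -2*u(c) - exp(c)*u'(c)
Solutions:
 u(c) = C1*exp(2*exp(-c))


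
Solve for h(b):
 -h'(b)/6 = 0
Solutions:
 h(b) = C1


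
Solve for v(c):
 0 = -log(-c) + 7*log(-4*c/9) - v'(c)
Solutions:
 v(c) = C1 + 6*c*log(-c) + 2*c*(-7*log(3) - 3 + 7*log(2))


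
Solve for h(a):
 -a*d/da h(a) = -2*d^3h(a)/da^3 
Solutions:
 h(a) = C1 + Integral(C2*airyai(2^(2/3)*a/2) + C3*airybi(2^(2/3)*a/2), a)


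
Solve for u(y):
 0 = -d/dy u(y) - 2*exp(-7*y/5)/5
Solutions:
 u(y) = C1 + 2*exp(-7*y/5)/7


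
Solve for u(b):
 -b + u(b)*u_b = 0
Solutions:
 u(b) = -sqrt(C1 + b^2)
 u(b) = sqrt(C1 + b^2)


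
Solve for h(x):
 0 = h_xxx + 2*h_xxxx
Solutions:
 h(x) = C1 + C2*x + C3*x^2 + C4*exp(-x/2)


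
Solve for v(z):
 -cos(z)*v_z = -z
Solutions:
 v(z) = C1 + Integral(z/cos(z), z)


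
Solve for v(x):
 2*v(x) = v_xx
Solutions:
 v(x) = C1*exp(-sqrt(2)*x) + C2*exp(sqrt(2)*x)


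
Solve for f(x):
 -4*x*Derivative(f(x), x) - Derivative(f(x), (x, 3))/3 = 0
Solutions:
 f(x) = C1 + Integral(C2*airyai(-12^(1/3)*x) + C3*airybi(-12^(1/3)*x), x)


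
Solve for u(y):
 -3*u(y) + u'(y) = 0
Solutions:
 u(y) = C1*exp(3*y)


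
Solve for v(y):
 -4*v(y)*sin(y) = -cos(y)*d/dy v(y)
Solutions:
 v(y) = C1/cos(y)^4


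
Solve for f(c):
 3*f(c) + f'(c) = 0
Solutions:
 f(c) = C1*exp(-3*c)


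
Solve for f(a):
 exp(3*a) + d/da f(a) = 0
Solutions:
 f(a) = C1 - exp(3*a)/3


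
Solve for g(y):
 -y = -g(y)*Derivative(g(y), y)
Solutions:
 g(y) = -sqrt(C1 + y^2)
 g(y) = sqrt(C1 + y^2)


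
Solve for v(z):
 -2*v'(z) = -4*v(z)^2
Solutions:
 v(z) = -1/(C1 + 2*z)


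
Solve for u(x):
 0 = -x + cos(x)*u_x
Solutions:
 u(x) = C1 + Integral(x/cos(x), x)


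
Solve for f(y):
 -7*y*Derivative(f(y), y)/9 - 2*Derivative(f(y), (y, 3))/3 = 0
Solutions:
 f(y) = C1 + Integral(C2*airyai(-6^(2/3)*7^(1/3)*y/6) + C3*airybi(-6^(2/3)*7^(1/3)*y/6), y)


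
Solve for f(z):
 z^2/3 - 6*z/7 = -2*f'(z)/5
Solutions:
 f(z) = C1 - 5*z^3/18 + 15*z^2/14


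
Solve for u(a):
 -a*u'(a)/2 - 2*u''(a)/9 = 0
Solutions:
 u(a) = C1 + C2*erf(3*sqrt(2)*a/4)


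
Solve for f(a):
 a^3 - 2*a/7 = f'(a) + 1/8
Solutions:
 f(a) = C1 + a^4/4 - a^2/7 - a/8


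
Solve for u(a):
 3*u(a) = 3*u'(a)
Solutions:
 u(a) = C1*exp(a)


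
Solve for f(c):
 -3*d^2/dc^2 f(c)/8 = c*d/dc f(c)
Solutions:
 f(c) = C1 + C2*erf(2*sqrt(3)*c/3)


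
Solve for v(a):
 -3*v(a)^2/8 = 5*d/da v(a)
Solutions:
 v(a) = 40/(C1 + 3*a)


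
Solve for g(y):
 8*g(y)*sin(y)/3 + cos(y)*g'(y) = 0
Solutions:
 g(y) = C1*cos(y)^(8/3)


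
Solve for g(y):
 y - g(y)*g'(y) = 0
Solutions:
 g(y) = -sqrt(C1 + y^2)
 g(y) = sqrt(C1 + y^2)


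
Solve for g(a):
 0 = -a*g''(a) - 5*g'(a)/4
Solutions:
 g(a) = C1 + C2/a^(1/4)


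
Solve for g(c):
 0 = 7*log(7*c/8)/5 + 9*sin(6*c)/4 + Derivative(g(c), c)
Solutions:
 g(c) = C1 - 7*c*log(c)/5 - 7*c*log(7)/5 + 7*c/5 + 21*c*log(2)/5 + 3*cos(6*c)/8


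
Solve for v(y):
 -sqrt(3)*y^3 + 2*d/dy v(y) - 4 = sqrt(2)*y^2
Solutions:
 v(y) = C1 + sqrt(3)*y^4/8 + sqrt(2)*y^3/6 + 2*y


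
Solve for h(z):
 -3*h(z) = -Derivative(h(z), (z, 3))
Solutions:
 h(z) = C3*exp(3^(1/3)*z) + (C1*sin(3^(5/6)*z/2) + C2*cos(3^(5/6)*z/2))*exp(-3^(1/3)*z/2)


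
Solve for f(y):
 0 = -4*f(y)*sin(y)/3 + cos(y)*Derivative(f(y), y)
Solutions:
 f(y) = C1/cos(y)^(4/3)


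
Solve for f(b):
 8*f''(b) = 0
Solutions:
 f(b) = C1 + C2*b


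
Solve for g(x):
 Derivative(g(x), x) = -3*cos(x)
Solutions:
 g(x) = C1 - 3*sin(x)


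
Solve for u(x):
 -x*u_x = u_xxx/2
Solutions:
 u(x) = C1 + Integral(C2*airyai(-2^(1/3)*x) + C3*airybi(-2^(1/3)*x), x)


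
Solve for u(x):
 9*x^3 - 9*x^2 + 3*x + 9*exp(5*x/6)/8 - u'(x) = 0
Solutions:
 u(x) = C1 + 9*x^4/4 - 3*x^3 + 3*x^2/2 + 27*exp(5*x/6)/20


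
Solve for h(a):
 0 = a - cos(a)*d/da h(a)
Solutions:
 h(a) = C1 + Integral(a/cos(a), a)


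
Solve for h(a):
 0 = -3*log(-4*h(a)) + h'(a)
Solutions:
 -Integral(1/(log(-_y) + 2*log(2)), (_y, h(a)))/3 = C1 - a


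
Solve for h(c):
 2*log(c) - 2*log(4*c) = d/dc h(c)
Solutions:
 h(c) = C1 - 4*c*log(2)


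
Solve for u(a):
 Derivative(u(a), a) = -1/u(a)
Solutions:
 u(a) = -sqrt(C1 - 2*a)
 u(a) = sqrt(C1 - 2*a)


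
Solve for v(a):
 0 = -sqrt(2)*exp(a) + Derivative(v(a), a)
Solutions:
 v(a) = C1 + sqrt(2)*exp(a)
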